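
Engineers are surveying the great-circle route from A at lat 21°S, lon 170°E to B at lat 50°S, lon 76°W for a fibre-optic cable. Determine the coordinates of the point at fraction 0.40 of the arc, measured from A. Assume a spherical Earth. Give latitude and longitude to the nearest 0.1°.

≈ lat 46.8°S, lon 160.3°W

Write both endpoints as unit vectors p₁, p₂ with components (cos φ cos λ, cos φ sin λ, sin φ).
The central angle between the endpoints is δ = arccos(p₁·p₂) ≈ 1.540 rad (88.3°).
Interpolate at f = 0.40 with slerp weights a = sin((1−f)δ)/sin δ ≈ 0.799, b = sin(fδ)/sin δ ≈ 0.578.
p = a·p₁ + b·p₂ ≈ (-0.644, -0.231, -0.729); φ = arcsin(p_z) ≈ -46.81°, λ = atan2(p_y, p_x) ≈ -160.26°.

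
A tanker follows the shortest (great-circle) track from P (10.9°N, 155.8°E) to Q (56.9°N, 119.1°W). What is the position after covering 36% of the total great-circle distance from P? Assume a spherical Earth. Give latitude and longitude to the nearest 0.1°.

≈ (33.5°N, 174.1°E)

From cos δ = sin φ₁ sin φ₂ + cos φ₁ cos φ₂ cos Δλ, the central angle is δ ≈ 1.365 rad (78.2°).
Interpolate at f = 0.36 with slerp weights a = sin((1−f)δ)/sin δ ≈ 0.783, b = sin(fδ)/sin δ ≈ 0.482.
p = a·p₁ + b·p₂ ≈ (-0.830, 0.085, 0.552); φ = arcsin(p_z) ≈ 33.50°, λ = atan2(p_y, p_x) ≈ 174.13°.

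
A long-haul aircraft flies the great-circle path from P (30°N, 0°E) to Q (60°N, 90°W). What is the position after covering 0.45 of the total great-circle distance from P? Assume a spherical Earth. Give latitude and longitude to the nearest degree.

From cos δ = sin φ₁ sin φ₂ + cos φ₁ cos φ₂ cos Δλ, the central angle is δ ≈ 1.123 rad (64.3°).
Interpolate at f = 0.45 with slerp weights a = sin((1−f)δ)/sin δ ≈ 0.642, b = sin(fδ)/sin δ ≈ 0.537.
p = a·p₁ + b·p₂ ≈ (0.556, -0.269, 0.786); φ = arcsin(p_z) ≈ 51.84°, λ = atan2(p_y, p_x) ≈ -25.76°.

≈ (52°N, 26°W)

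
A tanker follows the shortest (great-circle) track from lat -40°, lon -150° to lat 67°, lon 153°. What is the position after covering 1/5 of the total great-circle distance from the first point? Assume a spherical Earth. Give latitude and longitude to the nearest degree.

Write both endpoints as unit vectors p₁, p₂ with components (cos φ cos λ, cos φ sin λ, sin φ).
The central angle between the endpoints is δ = arccos(p₁·p₂) ≈ 2.014 rad (115.4°).
Interpolate at f = 1/5 with slerp weights a = sin((1−f)δ)/sin δ ≈ 1.106, b = sin(fδ)/sin δ ≈ 0.434.
p = a·p₁ + b·p₂ ≈ (-0.885, -0.347, -0.312); φ = arcsin(p_z) ≈ -18.15°, λ = atan2(p_y, p_x) ≈ -158.60°.

≈ lat -18°, lon -159°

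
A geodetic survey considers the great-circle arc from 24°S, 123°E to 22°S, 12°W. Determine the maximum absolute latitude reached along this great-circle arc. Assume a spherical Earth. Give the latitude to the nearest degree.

The great circle lies in the plane with unit normal n̂ = (p₁ × p₂)/|p₁ × p₂|.
Here n̂_z ≈ -0.669; the vertex latitude is φ_max = arccos|n̂_z| ≈ 48.0°.

≈ 48°S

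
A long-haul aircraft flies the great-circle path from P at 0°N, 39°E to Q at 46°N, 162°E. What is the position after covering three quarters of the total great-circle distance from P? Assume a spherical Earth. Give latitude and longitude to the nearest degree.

Convert each endpoint to a unit vector on the sphere (x = cos φ cos λ, y = cos φ sin λ, z = sin φ).
The central angle between the endpoints is δ = arccos(p₁·p₂) ≈ 1.959 rad (112.2°).
Interpolate at f = 3/4 with slerp weights a = sin((1−f)δ)/sin δ ≈ 0.508, b = sin(fδ)/sin δ ≈ 1.075.
p = a·p₁ + b·p₂ ≈ (-0.315, 0.550, 0.773); φ = arcsin(p_z) ≈ 50.63°, λ = atan2(p_y, p_x) ≈ 119.79°.

≈ 51°N, 120°E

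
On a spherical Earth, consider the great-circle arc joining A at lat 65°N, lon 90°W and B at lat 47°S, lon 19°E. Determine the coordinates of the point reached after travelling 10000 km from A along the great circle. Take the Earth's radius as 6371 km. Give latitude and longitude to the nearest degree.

≈ lat 4°S, lon 9°W

Write both endpoints as unit vectors p₁, p₂ with components (cos φ cos λ, cos φ sin λ, sin φ).
The central angle between the endpoints is δ = arccos(p₁·p₂) ≈ 2.429 rad (139.2°). The total great-circle distance is δ·R ≈ 2.429 × 6371 ≈ 15475 km, so the target fraction is f = 10000/15475 ≈ 0.646.
Interpolate at f ≈ 0.646 with slerp weights a = sin((1−f)δ)/sin δ ≈ 1.159, b = sin(fδ)/sin δ ≈ 1.530.
p = a·p₁ + b·p₂ ≈ (0.986, -0.150, -0.069); φ = arcsin(p_z) ≈ -3.94°, λ = atan2(p_y, p_x) ≈ -8.65°.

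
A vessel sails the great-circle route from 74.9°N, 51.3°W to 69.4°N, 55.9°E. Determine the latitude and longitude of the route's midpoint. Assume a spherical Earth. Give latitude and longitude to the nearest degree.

Convert each endpoint to a unit vector on the sphere (x = cos φ cos λ, y = cos φ sin λ, z = sin φ).
The central angle between the endpoints is δ = arccos(p₁·p₂) ≈ 0.502 rad (28.8°).
Interpolate at f = 1/2 with slerp weights a = sin((1−f)δ)/sin δ ≈ 0.516, b = sin(fδ)/sin δ ≈ 0.516.
p = a·p₁ + b·p₂ ≈ (0.186, 0.045, 0.982); φ = arcsin(p_z) ≈ 78.97°, λ = atan2(p_y, p_x) ≈ 13.74°.

≈ 79°N, 14°E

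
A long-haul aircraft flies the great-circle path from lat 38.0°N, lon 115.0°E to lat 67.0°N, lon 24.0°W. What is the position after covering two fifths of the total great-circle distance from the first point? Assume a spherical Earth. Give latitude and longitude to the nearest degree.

≈ lat 64°N, lon 98°E

Write both endpoints as unit vectors p₁, p₂ with components (cos φ cos λ, cos φ sin λ, sin φ).
The central angle between the endpoints is δ = arccos(p₁·p₂) ≈ 1.230 rad (70.5°).
Interpolate at f = 2/5 with slerp weights a = sin((1−f)δ)/sin δ ≈ 0.714, b = sin(fδ)/sin δ ≈ 0.501.
p = a·p₁ + b·p₂ ≈ (-0.059, 0.430, 0.901); φ = arcsin(p_z) ≈ 64.27°, λ = atan2(p_y, p_x) ≈ 97.79°.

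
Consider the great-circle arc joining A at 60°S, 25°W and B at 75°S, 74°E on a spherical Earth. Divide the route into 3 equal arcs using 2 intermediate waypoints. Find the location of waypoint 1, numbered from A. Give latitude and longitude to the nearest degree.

Convert each endpoint to a unit vector on the sphere (x = cos φ cos λ, y = cos φ sin λ, z = sin φ).
The central angle between the endpoints is δ = arccos(p₁·p₂) ≈ 0.616 rad (35.3°).
Interpolate at f = 1/3 with slerp weights a = sin((1−f)δ)/sin δ ≈ 0.691, b = sin(fδ)/sin δ ≈ 0.353.
p = a·p₁ + b·p₂ ≈ (0.338, -0.058, -0.939); φ = arcsin(p_z) ≈ -69.92°, λ = atan2(p_y, p_x) ≈ -9.76°.

≈ 70°S, 10°W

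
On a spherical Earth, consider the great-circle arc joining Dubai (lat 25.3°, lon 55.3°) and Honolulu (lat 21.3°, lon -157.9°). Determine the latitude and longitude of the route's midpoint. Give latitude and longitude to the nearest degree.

From cos δ = sin φ₁ sin φ₂ + cos φ₁ cos φ₂ cos Δλ, the central angle is δ ≈ 2.153 rad (123.3°).
Interpolate at f = 1/2 with slerp weights a = sin((1−f)δ)/sin δ ≈ 1.054, b = sin(fδ)/sin δ ≈ 1.054.
p = a·p₁ + b·p₂ ≈ (-0.367, 0.414, 0.833); φ = arcsin(p_z) ≈ 56.41°, λ = atan2(p_y, p_x) ≈ 131.59°.

≈ lat 56°, lon 132°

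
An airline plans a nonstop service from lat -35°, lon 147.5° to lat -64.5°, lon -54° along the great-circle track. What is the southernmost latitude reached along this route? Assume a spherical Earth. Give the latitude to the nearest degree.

The great circle lies in the plane with unit normal n̂ = (p₁ × p₂)/|p₁ × p₂|.
Here n̂_z ≈ +0.132; the vertex latitude is φ_max = arccos|n̂_z| ≈ 82.4°.
Check via Clairaut: cos φ_max = |cos φ₁| · sin C = cos(35.0°)·sin(170.8°) ≈ 0.132, again giving ≈ 82.4°.

≈ -82°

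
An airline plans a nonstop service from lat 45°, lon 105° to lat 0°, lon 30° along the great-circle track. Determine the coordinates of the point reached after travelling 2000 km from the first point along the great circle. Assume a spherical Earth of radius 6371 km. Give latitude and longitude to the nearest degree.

≈ lat 39°, lon 82°

Write both endpoints as unit vectors p₁, p₂ with components (cos φ cos λ, cos φ sin λ, sin φ).
The central angle between the endpoints is δ = arccos(p₁·p₂) ≈ 1.387 rad (79.5°). The total great-circle distance is δ·R ≈ 1.387 × 6371 ≈ 8835 km, so the target fraction is f = 2000/8835 ≈ 0.226.
Interpolate at f ≈ 0.226 with slerp weights a = sin((1−f)δ)/sin δ ≈ 0.894, b = sin(fδ)/sin δ ≈ 0.314.
p = a·p₁ + b·p₂ ≈ (0.108, 0.767, 0.632); φ = arcsin(p_z) ≈ 39.19°, λ = atan2(p_y, p_x) ≈ 81.96°.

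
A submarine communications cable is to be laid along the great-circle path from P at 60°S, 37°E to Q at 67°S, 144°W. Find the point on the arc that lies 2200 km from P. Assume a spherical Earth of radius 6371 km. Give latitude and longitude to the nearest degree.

The haversine formula gives a central angle δ ≈ 0.925 rad (53.0°) between the endpoints. The total great-circle distance is δ·R ≈ 0.925 × 6371 ≈ 5893 km, so the target fraction is f = 2200/5893 ≈ 0.373.
Interpolate at f ≈ 0.373 with slerp weights a = sin((1−f)δ)/sin δ ≈ 0.686, b = sin(fδ)/sin δ ≈ 0.424.
p = a·p₁ + b·p₂ ≈ (0.140, 0.109, -0.984); φ = arcsin(p_z) ≈ -79.78°, λ = atan2(p_y, p_x) ≈ 37.93°.

≈ 80°S, 38°E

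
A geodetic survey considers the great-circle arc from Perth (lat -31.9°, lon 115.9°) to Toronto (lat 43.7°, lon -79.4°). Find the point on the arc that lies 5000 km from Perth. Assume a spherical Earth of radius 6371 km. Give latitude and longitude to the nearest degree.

The haversine formula gives a central angle δ ≈ 2.848 rad (163.2°) between the endpoints. The total great-circle distance is δ·R ≈ 2.848 × 6371 ≈ 18142 km, so the target fraction is f = 5000/18142 ≈ 0.276.
Interpolate at f ≈ 0.276 with slerp weights a = sin((1−f)δ)/sin δ ≈ 3.042, b = sin(fδ)/sin δ ≈ 2.439.
p = a·p₁ + b·p₂ ≈ (-0.804, 0.590, 0.078); φ = arcsin(p_z) ≈ 4.45°, λ = atan2(p_y, p_x) ≈ 143.72°.

≈ lat 4°, lon 144°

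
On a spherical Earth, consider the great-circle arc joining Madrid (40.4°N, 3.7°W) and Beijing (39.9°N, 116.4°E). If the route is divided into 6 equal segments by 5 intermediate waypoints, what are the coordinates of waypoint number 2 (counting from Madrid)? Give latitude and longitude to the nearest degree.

≈ (57°N, 31°E)

The haversine formula gives a central angle δ ≈ 1.448 rad (82.9°) between the endpoints.
Interpolate at f = 2/6 with slerp weights a = sin((1−f)δ)/sin δ ≈ 0.828, b = sin(fδ)/sin δ ≈ 0.468.
p = a·p₁ + b·p₂ ≈ (0.470, 0.281, 0.837); φ = arcsin(p_z) ≈ 56.81°, λ = atan2(p_y, p_x) ≈ 30.84°.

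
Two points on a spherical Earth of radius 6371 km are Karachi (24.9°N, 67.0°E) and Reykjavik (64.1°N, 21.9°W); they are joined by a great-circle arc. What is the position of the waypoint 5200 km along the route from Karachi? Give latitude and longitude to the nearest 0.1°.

≈ (60.5°N, 22.5°E)

Convert each endpoint to a unit vector on the sphere (x = cos φ cos λ, y = cos φ sin λ, z = sin φ).
The central angle between the endpoints is δ = arccos(p₁·p₂) ≈ 1.174 rad (67.3°). The total great-circle distance is δ·R ≈ 1.174 × 6371 ≈ 7480 km, so the target fraction is f = 5200/7480 ≈ 0.695.
Interpolate at f ≈ 0.695 with slerp weights a = sin((1−f)δ)/sin δ ≈ 0.380, b = sin(fδ)/sin δ ≈ 0.790.
p = a·p₁ + b·p₂ ≈ (0.455, 0.188, 0.870); φ = arcsin(p_z) ≈ 60.51°, λ = atan2(p_y, p_x) ≈ 22.51°.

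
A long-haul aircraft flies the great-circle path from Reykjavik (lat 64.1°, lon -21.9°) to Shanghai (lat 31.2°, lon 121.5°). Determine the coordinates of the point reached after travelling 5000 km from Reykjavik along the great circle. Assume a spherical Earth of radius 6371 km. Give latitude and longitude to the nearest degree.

≈ lat 64°, lon 101°

Convert each endpoint to a unit vector on the sphere (x = cos φ cos λ, y = cos φ sin λ, z = sin φ).
The central angle between the endpoints is δ = arccos(p₁·p₂) ≈ 1.404 rad (80.4°). The total great-circle distance is δ·R ≈ 1.404 × 6371 ≈ 8945 km, so the target fraction is f = 5000/8945 ≈ 0.559.
Interpolate at f ≈ 0.559 with slerp weights a = sin((1−f)δ)/sin δ ≈ 0.589, b = sin(fδ)/sin δ ≈ 0.717.
p = a·p₁ + b·p₂ ≈ (-0.082, 0.427, 0.901); φ = arcsin(p_z) ≈ 64.24°, λ = atan2(p_y, p_x) ≈ 100.85°.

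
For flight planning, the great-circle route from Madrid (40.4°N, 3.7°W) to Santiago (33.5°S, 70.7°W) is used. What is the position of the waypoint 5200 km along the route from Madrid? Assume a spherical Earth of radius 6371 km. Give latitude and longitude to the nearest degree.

Convert each endpoint to a unit vector on the sphere (x = cos φ cos λ, y = cos φ sin λ, z = sin φ).
The central angle between the endpoints is δ = arccos(p₁·p₂) ≈ 1.681 rad (96.3°). The total great-circle distance is δ·R ≈ 1.681 × 6371 ≈ 10707 km, so the target fraction is f = 5200/10707 ≈ 0.486.
Interpolate at f ≈ 0.486 with slerp weights a = sin((1−f)δ)/sin δ ≈ 0.765, b = sin(fδ)/sin δ ≈ 0.733.
p = a·p₁ + b·p₂ ≈ (0.784, -0.614, 0.091); φ = arcsin(p_z) ≈ 5.25°, λ = atan2(p_y, p_x) ≈ -38.10°.

≈ 5°N, 38°W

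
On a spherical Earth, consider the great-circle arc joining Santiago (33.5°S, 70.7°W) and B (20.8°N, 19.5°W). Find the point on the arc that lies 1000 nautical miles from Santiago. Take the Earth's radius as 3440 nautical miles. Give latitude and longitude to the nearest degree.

≈ (22°S, 57°W)

The haversine formula gives a central angle δ ≈ 1.274 rad (73.0°) between the endpoints. The total great-circle distance is δ·R ≈ 1.274 × 3440 ≈ 4383 nmi, so the target fraction is f = 1000/4383 ≈ 0.228.
Interpolate at f ≈ 0.228 with slerp weights a = sin((1−f)δ)/sin δ ≈ 0.870, b = sin(fδ)/sin δ ≈ 0.300.
p = a·p₁ + b·p₂ ≈ (0.504, -0.779, -0.374); φ = arcsin(p_z) ≈ -21.96°, λ = atan2(p_y, p_x) ≈ -57.08°.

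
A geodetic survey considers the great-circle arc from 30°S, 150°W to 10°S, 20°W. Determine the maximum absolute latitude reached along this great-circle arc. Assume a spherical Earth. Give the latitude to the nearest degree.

≈ 43°S

The great circle lies in the plane with unit normal n̂ = (p₁ × p₂)/|p₁ × p₂|.
Here n̂_z ≈ +0.736; the vertex latitude is φ_max = arccos|n̂_z| ≈ 42.6°.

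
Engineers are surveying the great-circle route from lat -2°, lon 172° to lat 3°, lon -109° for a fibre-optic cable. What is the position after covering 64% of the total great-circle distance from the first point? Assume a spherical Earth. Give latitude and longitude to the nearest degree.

From cos δ = sin φ₁ sin φ₂ + cos φ₁ cos φ₂ cos Δλ, the central angle is δ ≈ 1.381 rad (79.1°).
Interpolate at f = 0.64 with slerp weights a = sin((1−f)δ)/sin δ ≈ 0.486, b = sin(fδ)/sin δ ≈ 0.787.
p = a·p₁ + b·p₂ ≈ (-0.737, -0.676, 0.024); φ = arcsin(p_z) ≈ 1.39°, λ = atan2(p_y, p_x) ≈ -137.46°.

≈ lat 1°, lon -137°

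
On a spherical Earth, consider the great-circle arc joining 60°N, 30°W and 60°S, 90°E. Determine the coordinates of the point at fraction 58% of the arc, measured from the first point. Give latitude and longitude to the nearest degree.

≈ 11°S, 35°E

The haversine formula gives a central angle δ ≈ 2.636 rad (151.0°) between the endpoints.
Interpolate at f = 0.58 with slerp weights a = sin((1−f)δ)/sin δ ≈ 1.848, b = sin(fδ)/sin δ ≈ 2.064.
p = a·p₁ + b·p₂ ≈ (0.800, 0.570, -0.187); φ = arcsin(p_z) ≈ -10.79°, λ = atan2(p_y, p_x) ≈ 35.47°.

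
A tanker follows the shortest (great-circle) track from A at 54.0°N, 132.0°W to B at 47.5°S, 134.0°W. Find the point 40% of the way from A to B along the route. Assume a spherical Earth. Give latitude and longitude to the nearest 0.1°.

≈ 13.4°N, 132.9°W

Write both endpoints as unit vectors p₁, p₂ with components (cos φ cos λ, cos φ sin λ, sin φ).
The central angle between the endpoints is δ = arccos(p₁·p₂) ≈ 1.772 rad (101.5°).
Interpolate at f = 0.40 with slerp weights a = sin((1−f)δ)/sin δ ≈ 0.892, b = sin(fδ)/sin δ ≈ 0.664.
p = a·p₁ + b·p₂ ≈ (-0.662, -0.712, 0.232); φ = arcsin(p_z) ≈ 13.40°, λ = atan2(p_y, p_x) ≈ -132.92°.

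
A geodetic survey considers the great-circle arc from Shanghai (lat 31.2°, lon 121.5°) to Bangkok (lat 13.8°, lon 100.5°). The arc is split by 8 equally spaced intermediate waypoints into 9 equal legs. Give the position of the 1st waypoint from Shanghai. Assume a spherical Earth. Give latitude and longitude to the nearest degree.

≈ lat 29°, lon 119°

Write both endpoints as unit vectors p₁, p₂ with components (cos φ cos λ, cos φ sin λ, sin φ).
The central angle between the endpoints is δ = arccos(p₁·p₂) ≈ 0.453 rad (26.0°).
Interpolate at f = 1/9 with slerp weights a = sin((1−f)δ)/sin δ ≈ 0.895, b = sin(fδ)/sin δ ≈ 0.115.
p = a·p₁ + b·p₂ ≈ (-0.421, 0.763, 0.491); φ = arcsin(p_z) ≈ 29.42°, λ = atan2(p_y, p_x) ≈ 118.87°.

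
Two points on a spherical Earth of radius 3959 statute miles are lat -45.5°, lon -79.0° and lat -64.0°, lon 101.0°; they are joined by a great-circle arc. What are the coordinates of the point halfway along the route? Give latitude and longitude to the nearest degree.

Write both endpoints as unit vectors p₁, p₂ with components (cos φ cos λ, cos φ sin λ, sin φ).
The central angle between the endpoints is δ = arccos(p₁·p₂) ≈ 1.230 rad (70.5°).
Interpolate at f = 1/2 with slerp weights a = sin((1−f)δ)/sin δ ≈ 0.612, b = sin(fδ)/sin δ ≈ 0.612.
p = a·p₁ + b·p₂ ≈ (0.031, -0.158, -0.987); φ = arcsin(p_z) ≈ -80.75°, λ = atan2(p_y, p_x) ≈ -79.00°.

≈ lat -81°, lon -79°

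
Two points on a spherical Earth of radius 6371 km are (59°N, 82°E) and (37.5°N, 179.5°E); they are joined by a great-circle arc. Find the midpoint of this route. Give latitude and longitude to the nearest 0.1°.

≈ (58.8°N, 144.4°E)

Convert each endpoint to a unit vector on the sphere (x = cos φ cos λ, y = cos φ sin λ, z = sin φ).
The central angle between the endpoints is δ = arccos(p₁·p₂) ≈ 1.083 rad (62.1°).
Interpolate at f = 1/2 with slerp weights a = sin((1−f)δ)/sin δ ≈ 0.584, b = sin(fδ)/sin δ ≈ 0.584.
p = a·p₁ + b·p₂ ≈ (-0.421, 0.302, 0.855); φ = arcsin(p_z) ≈ 58.80°, λ = atan2(p_y, p_x) ≈ 144.38°.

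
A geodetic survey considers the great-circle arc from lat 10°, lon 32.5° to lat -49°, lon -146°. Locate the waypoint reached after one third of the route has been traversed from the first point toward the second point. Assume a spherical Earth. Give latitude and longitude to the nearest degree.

Convert each endpoint to a unit vector on the sphere (x = cos φ cos λ, y = cos φ sin λ, z = sin φ).
The central angle between the endpoints is δ = arccos(p₁·p₂) ≈ 2.461 rad (141.0°).
Interpolate at f = 1/3 with slerp weights a = sin((1−f)δ)/sin δ ≈ 1.584, b = sin(fδ)/sin δ ≈ 1.162.
p = a·p₁ + b·p₂ ≈ (0.684, 0.412, -0.601); φ = arcsin(p_z) ≈ -36.97°, λ = atan2(p_y, p_x) ≈ 31.07°.

≈ lat -37°, lon 31°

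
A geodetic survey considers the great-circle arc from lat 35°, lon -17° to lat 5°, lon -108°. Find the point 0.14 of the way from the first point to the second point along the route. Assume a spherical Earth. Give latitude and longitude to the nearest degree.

≈ lat 35°, lon -32°

The haversine formula gives a central angle δ ≈ 1.535 rad (88.0°) between the endpoints.
Interpolate at f = 0.14 with slerp weights a = sin((1−f)δ)/sin δ ≈ 0.969, b = sin(fδ)/sin δ ≈ 0.213.
p = a·p₁ + b·p₂ ≈ (0.694, -0.434, 0.575); φ = arcsin(p_z) ≈ 35.07°, λ = atan2(p_y, p_x) ≈ -32.05°.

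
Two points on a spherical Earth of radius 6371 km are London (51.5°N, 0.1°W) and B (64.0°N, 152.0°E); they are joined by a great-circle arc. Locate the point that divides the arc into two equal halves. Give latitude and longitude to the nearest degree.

Convert each endpoint to a unit vector on the sphere (x = cos φ cos λ, y = cos φ sin λ, z = sin φ).
The central angle between the endpoints is δ = arccos(p₁·p₂) ≈ 1.090 rad (62.5°).
Interpolate at f = 1/2 with slerp weights a = sin((1−f)δ)/sin δ ≈ 0.585, b = sin(fδ)/sin δ ≈ 0.585.
p = a·p₁ + b·p₂ ≈ (0.138, 0.120, 0.983); φ = arcsin(p_z) ≈ 79.49°, λ = atan2(p_y, p_x) ≈ 41.01°.

≈ (79°N, 41°E)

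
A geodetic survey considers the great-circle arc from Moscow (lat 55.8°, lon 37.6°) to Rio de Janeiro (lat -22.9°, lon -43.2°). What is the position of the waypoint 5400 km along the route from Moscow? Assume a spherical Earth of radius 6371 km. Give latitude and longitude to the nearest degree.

Write both endpoints as unit vectors p₁, p₂ with components (cos φ cos λ, cos φ sin λ, sin φ).
The central angle between the endpoints is δ = arccos(p₁·p₂) ≈ 1.812 rad (103.8°). The total great-circle distance is δ·R ≈ 1.812 × 6371 ≈ 11545 km, so the target fraction is f = 5400/11545 ≈ 0.468.
Interpolate at f ≈ 0.468 with slerp weights a = sin((1−f)δ)/sin δ ≈ 0.846, b = sin(fδ)/sin δ ≈ 0.772.
p = a·p₁ + b·p₂ ≈ (0.895, -0.197, 0.400); φ = arcsin(p_z) ≈ 23.55°, λ = atan2(p_y, p_x) ≈ -12.38°.

≈ lat 24°, lon -12°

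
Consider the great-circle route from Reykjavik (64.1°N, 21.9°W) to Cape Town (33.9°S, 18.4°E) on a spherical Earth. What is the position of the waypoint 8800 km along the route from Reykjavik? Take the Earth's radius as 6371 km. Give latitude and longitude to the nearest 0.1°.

≈ 10.9°S, 11.5°E

From cos δ = sin φ₁ sin φ₂ + cos φ₁ cos φ₂ cos Δλ, the central angle is δ ≈ 1.798 rad (103.0°). The total great-circle distance is δ·R ≈ 1.798 × 6371 ≈ 11455 km, so the target fraction is f = 8800/11455 ≈ 0.768.
Interpolate at f ≈ 0.768 with slerp weights a = sin((1−f)δ)/sin δ ≈ 0.415, b = sin(fδ)/sin δ ≈ 1.008.
p = a·p₁ + b·p₂ ≈ (0.962, 0.196, -0.189); φ = arcsin(p_z) ≈ -10.87°, λ = atan2(p_y, p_x) ≈ 11.54°.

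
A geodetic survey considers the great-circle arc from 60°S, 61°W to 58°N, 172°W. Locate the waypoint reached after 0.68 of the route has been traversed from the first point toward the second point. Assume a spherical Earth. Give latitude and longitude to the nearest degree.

The haversine formula gives a central angle δ ≈ 2.549 rad (146.0°) between the endpoints.
Interpolate at f = 0.68 with slerp weights a = sin((1−f)δ)/sin δ ≈ 1.303, b = sin(fδ)/sin δ ≈ 1.766.
p = a·p₁ + b·p₂ ≈ (-0.611, -0.700, 0.369); φ = arcsin(p_z) ≈ 21.67°, λ = atan2(p_y, p_x) ≈ -131.11°.

≈ 22°N, 131°W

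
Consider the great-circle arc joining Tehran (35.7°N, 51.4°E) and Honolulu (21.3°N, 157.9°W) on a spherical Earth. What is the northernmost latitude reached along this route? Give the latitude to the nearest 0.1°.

The great circle lies in the plane with unit normal n̂ = (p₁ × p₂)/|p₁ × p₂|.
Here n̂_z ≈ +0.414; the vertex latitude is φ_max = arccos|n̂_z| ≈ 65.5°.
Check via Clairaut: cos φ_max = |cos φ₁| · sin C = cos(35.7°)·sin(30.7°) ≈ 0.414, again giving ≈ 65.5°.

≈ 65.5°N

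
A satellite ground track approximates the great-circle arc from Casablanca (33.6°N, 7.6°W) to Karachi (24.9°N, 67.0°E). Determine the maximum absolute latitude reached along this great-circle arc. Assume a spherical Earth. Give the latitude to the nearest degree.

≈ 36°N

The great circle lies in the plane with unit normal n̂ = (p₁ × p₂)/|p₁ × p₂|.
Here n̂_z ≈ +0.808; the vertex latitude is φ_max = arccos|n̂_z| ≈ 36.1°.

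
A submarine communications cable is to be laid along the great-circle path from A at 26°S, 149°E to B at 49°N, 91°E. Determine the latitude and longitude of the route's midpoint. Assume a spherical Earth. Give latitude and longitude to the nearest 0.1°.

Convert each endpoint to a unit vector on the sphere (x = cos φ cos λ, y = cos φ sin λ, z = sin φ).
The central angle between the endpoints is δ = arccos(p₁·p₂) ≈ 1.589 rad (91.1°).
Interpolate at f = 1/2 with slerp weights a = sin((1−f)δ)/sin δ ≈ 0.714, b = sin(fδ)/sin δ ≈ 0.714.
p = a·p₁ + b·p₂ ≈ (-0.558, 0.799, 0.226); φ = arcsin(p_z) ≈ 13.05°, λ = atan2(p_y, p_x) ≈ 124.95°.

≈ 13.0°N, 124.9°E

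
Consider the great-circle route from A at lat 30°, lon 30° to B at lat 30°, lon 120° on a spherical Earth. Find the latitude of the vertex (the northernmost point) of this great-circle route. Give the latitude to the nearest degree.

The great circle lies in the plane with unit normal n̂ = (p₁ × p₂)/|p₁ × p₂|.
Here n̂_z ≈ +0.775; the vertex latitude is φ_max = arccos|n̂_z| ≈ 39.2°.
Check via Clairaut: cos φ_max = |cos φ₁| · sin C = cos(30.0°)·sin(63.4°) ≈ 0.775, again giving ≈ 39.2°.

≈ 39°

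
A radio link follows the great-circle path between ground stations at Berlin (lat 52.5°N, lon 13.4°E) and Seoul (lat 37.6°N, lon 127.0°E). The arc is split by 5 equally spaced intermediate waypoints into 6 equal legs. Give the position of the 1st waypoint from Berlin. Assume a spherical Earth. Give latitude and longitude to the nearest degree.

≈ lat 59°N, lon 32°E

Convert each endpoint to a unit vector on the sphere (x = cos φ cos λ, y = cos φ sin λ, z = sin φ).
The central angle between the endpoints is δ = arccos(p₁·p₂) ≈ 1.276 rad (73.1°).
Interpolate at f = 1/6 with slerp weights a = sin((1−f)δ)/sin δ ≈ 0.913, b = sin(fδ)/sin δ ≈ 0.221.
p = a·p₁ + b·p₂ ≈ (0.436, 0.268, 0.859); φ = arcsin(p_z) ≈ 59.22°, λ = atan2(p_y, p_x) ≈ 31.63°.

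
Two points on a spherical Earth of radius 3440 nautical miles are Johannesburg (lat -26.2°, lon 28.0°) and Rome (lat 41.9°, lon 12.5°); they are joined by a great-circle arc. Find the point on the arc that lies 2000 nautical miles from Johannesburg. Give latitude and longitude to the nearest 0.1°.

≈ lat 6.5°, lon 21.3°

From cos δ = sin φ₁ sin φ₂ + cos φ₁ cos φ₂ cos Δλ, the central angle is δ ≈ 1.215 rad (69.6°). The total great-circle distance is δ·R ≈ 1.215 × 3440 ≈ 4178 nmi, so the target fraction is f = 2000/4178 ≈ 0.479.
Interpolate at f ≈ 0.479 with slerp weights a = sin((1−f)δ)/sin δ ≈ 0.631, b = sin(fδ)/sin δ ≈ 0.586.
p = a·p₁ + b·p₂ ≈ (0.926, 0.360, 0.113); φ = arcsin(p_z) ≈ 6.46°, λ = atan2(p_y, p_x) ≈ 21.26°.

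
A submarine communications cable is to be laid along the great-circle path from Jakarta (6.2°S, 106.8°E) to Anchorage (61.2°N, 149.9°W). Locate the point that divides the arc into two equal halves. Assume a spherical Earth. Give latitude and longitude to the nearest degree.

≈ (38°N, 135°E)

Convert each endpoint to a unit vector on the sphere (x = cos φ cos λ, y = cos φ sin λ, z = sin φ).
The central angle between the endpoints is δ = arccos(p₁·p₂) ≈ 1.777 rad (101.8°).
Interpolate at f = 1/2 with slerp weights a = sin((1−f)δ)/sin δ ≈ 0.793, b = sin(fδ)/sin δ ≈ 0.793.
p = a·p₁ + b·p₂ ≈ (-0.558, 0.563, 0.609); φ = arcsin(p_z) ≈ 37.53°, λ = atan2(p_y, p_x) ≈ 134.76°.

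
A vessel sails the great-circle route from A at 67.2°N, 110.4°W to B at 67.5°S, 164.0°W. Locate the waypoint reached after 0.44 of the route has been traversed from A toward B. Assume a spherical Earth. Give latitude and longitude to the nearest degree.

≈ 8°N, 135°W

From cos δ = sin φ₁ sin φ₂ + cos φ₁ cos φ₂ cos Δλ, the central angle is δ ≈ 2.440 rad (139.8°).
Interpolate at f = 0.44 with slerp weights a = sin((1−f)δ)/sin δ ≈ 1.517, b = sin(fδ)/sin δ ≈ 1.361.
p = a·p₁ + b·p₂ ≈ (-0.706, -0.694, 0.140); φ = arcsin(p_z) ≈ 8.07°, λ = atan2(p_y, p_x) ≈ -135.46°.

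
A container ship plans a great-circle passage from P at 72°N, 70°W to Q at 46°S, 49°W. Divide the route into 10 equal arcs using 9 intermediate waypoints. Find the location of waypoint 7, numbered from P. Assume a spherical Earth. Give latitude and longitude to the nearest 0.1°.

The haversine formula gives a central angle δ ≈ 2.076 rad (118.9°) between the endpoints.
Interpolate at f = 7/10 with slerp weights a = sin((1−f)δ)/sin δ ≈ 0.666, b = sin(fδ)/sin δ ≈ 1.135.
p = a·p₁ + b·p₂ ≈ (0.588, -0.788, -0.182); φ = arcsin(p_z) ≈ -10.51°, λ = atan2(p_y, p_x) ≈ -53.30°.

≈ 10.5°S, 53.3°W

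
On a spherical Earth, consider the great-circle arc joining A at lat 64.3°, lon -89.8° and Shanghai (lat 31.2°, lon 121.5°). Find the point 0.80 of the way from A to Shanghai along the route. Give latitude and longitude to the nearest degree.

Write both endpoints as unit vectors p₁, p₂ with components (cos φ cos λ, cos φ sin λ, sin φ).
The central angle between the endpoints is δ = arccos(p₁·p₂) ≈ 1.420 rad (81.4°).
Interpolate at f = 0.80 with slerp weights a = sin((1−f)δ)/sin δ ≈ 0.283, b = sin(fδ)/sin δ ≈ 0.917.
p = a·p₁ + b·p₂ ≈ (-0.410, 0.546, 0.731); φ = arcsin(p_z) ≈ 46.94°, λ = atan2(p_y, p_x) ≈ 126.87°.

≈ lat 47°, lon 127°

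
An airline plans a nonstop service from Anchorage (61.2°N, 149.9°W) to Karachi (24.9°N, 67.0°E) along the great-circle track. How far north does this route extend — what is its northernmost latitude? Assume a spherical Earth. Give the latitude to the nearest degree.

≈ 75°N

The great circle lies in the plane with unit normal n̂ = (p₁ × p₂)/|p₁ × p₂|.
Here n̂_z ≈ -0.262; the vertex latitude is φ_max = arccos|n̂_z| ≈ 74.8°.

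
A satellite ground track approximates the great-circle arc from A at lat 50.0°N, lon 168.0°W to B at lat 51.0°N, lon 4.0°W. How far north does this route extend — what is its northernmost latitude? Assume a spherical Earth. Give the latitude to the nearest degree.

≈ 83°N

The great circle lies in the plane with unit normal n̂ = (p₁ × p₂)/|p₁ × p₂|.
Here n̂_z ≈ +0.114; the vertex latitude is φ_max = arccos|n̂_z| ≈ 83.5°.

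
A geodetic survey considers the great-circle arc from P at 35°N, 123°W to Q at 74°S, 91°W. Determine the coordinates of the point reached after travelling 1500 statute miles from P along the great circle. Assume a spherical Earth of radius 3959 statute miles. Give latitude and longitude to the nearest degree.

Write both endpoints as unit vectors p₁, p₂ with components (cos φ cos λ, cos φ sin λ, sin φ).
The central angle between the endpoints is δ = arccos(p₁·p₂) ≈ 1.939 rad (111.1°). The total great-circle distance is δ·R ≈ 1.939 × 3959 ≈ 7676 mi, so the target fraction is f = 1500/7676 ≈ 0.195.
Interpolate at f ≈ 0.195 with slerp weights a = sin((1−f)δ)/sin δ ≈ 1.072, b = sin(fδ)/sin δ ≈ 0.396.
p = a·p₁ + b·p₂ ≈ (-0.480, -0.846, 0.234); φ = arcsin(p_z) ≈ 13.51°, λ = atan2(p_y, p_x) ≈ -119.59°.

≈ 14°N, 120°W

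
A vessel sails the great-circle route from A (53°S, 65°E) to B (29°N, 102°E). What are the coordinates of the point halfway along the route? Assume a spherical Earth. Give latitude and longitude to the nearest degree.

Write both endpoints as unit vectors p₁, p₂ with components (cos φ cos λ, cos φ sin λ, sin φ).
The central angle between the endpoints is δ = arccos(p₁·p₂) ≈ 1.538 rad (88.1°).
Interpolate at f = 1/2 with slerp weights a = sin((1−f)δ)/sin δ ≈ 0.696, b = sin(fδ)/sin δ ≈ 0.696.
p = a·p₁ + b·p₂ ≈ (0.050, 0.975, -0.218); φ = arcsin(p_z) ≈ -12.61°, λ = atan2(p_y, p_x) ≈ 87.04°.

≈ (13°S, 87°E)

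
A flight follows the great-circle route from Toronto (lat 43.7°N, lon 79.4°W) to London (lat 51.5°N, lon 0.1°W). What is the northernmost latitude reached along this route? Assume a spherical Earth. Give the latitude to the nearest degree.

≈ 56°N

The great circle lies in the plane with unit normal n̂ = (p₁ × p₂)/|p₁ × p₂|.
Here n̂_z ≈ +0.566; the vertex latitude is φ_max = arccos|n̂_z| ≈ 55.5°.
Check via Clairaut: cos φ_max = |cos φ₁| · sin C = cos(43.7°)·sin(51.5°) ≈ 0.566, again giving ≈ 55.5°.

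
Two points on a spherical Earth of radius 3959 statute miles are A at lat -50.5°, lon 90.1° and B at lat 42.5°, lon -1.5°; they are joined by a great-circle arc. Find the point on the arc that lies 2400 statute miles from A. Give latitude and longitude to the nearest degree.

From cos δ = sin φ₁ sin φ₂ + cos φ₁ cos φ₂ cos Δλ, the central angle is δ ≈ 2.135 rad (122.3°). The total great-circle distance is δ·R ≈ 2.135 × 3959 ≈ 8451 mi, so the target fraction is f = 2400/8451 ≈ 0.284.
Interpolate at f ≈ 0.284 with slerp weights a = sin((1−f)δ)/sin δ ≈ 1.182, b = sin(fδ)/sin δ ≈ 0.674.
p = a·p₁ + b·p₂ ≈ (0.496, 0.739, -0.457); φ = arcsin(p_z) ≈ -27.17°, λ = atan2(p_y, p_x) ≈ 56.15°.

≈ lat -27°, lon 56°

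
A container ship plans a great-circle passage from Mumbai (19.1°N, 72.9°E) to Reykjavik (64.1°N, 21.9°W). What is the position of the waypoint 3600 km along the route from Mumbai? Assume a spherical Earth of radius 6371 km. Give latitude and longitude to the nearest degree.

≈ 47°N, 52°E

Write both endpoints as unit vectors p₁, p₂ with components (cos φ cos λ, cos φ sin λ, sin φ).
The central angle between the endpoints is δ = arccos(p₁·p₂) ≈ 1.308 rad (74.9°). The total great-circle distance is δ·R ≈ 1.308 × 6371 ≈ 8333 km, so the target fraction is f = 3600/8333 ≈ 0.432.
Interpolate at f ≈ 0.432 with slerp weights a = sin((1−f)δ)/sin δ ≈ 0.700, b = sin(fδ)/sin δ ≈ 0.555.
p = a·p₁ + b·p₂ ≈ (0.419, 0.542, 0.728); φ = arcsin(p_z) ≈ 46.72°, λ = atan2(p_y, p_x) ≈ 52.29°.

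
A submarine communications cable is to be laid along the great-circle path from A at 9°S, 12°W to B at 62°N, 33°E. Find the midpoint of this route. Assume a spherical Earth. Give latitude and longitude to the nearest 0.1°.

From cos δ = sin φ₁ sin φ₂ + cos φ₁ cos φ₂ cos Δλ, the central angle is δ ≈ 1.380 rad (79.1°).
Interpolate at f = 1/2 with slerp weights a = sin((1−f)δ)/sin δ ≈ 0.648, b = sin(fδ)/sin δ ≈ 0.648.
p = a·p₁ + b·p₂ ≈ (0.882, 0.033, 0.471); φ = arcsin(p_z) ≈ 28.10°, λ = atan2(p_y, p_x) ≈ 2.12°.

≈ 28.1°N, 2.1°E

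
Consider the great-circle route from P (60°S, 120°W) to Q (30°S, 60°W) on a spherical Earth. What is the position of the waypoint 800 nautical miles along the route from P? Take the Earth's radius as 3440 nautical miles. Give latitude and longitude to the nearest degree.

From cos δ = sin φ₁ sin φ₂ + cos φ₁ cos φ₂ cos Δλ, the central angle is δ ≈ 0.864 rad (49.5°). The total great-circle distance is δ·R ≈ 0.864 × 3440 ≈ 2972 nmi, so the target fraction is f = 800/2972 ≈ 0.269.
Interpolate at f ≈ 0.269 with slerp weights a = sin((1−f)δ)/sin δ ≈ 0.776, b = sin(fδ)/sin δ ≈ 0.303.
p = a·p₁ + b·p₂ ≈ (-0.063, -0.563, -0.824); φ = arcsin(p_z) ≈ -55.46°, λ = atan2(p_y, p_x) ≈ -96.36°.

≈ (55°S, 96°W)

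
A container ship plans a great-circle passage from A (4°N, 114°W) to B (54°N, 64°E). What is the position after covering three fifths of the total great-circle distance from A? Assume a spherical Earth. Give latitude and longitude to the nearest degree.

≈ (77°N, 108°W)

The haversine formula gives a central angle δ ≈ 2.129 rad (122.0°) between the endpoints.
Interpolate at f = 3/5 with slerp weights a = sin((1−f)δ)/sin δ ≈ 0.887, b = sin(fδ)/sin δ ≈ 1.128.
p = a·p₁ + b·p₂ ≈ (-0.069, -0.212, 0.975); φ = arcsin(p_z) ≈ 77.11°, λ = atan2(p_y, p_x) ≈ -108.04°.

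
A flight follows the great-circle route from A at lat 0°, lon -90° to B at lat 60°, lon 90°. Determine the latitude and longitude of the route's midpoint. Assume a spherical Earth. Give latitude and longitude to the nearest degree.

≈ lat 60°, lon -90°

Write both endpoints as unit vectors p₁, p₂ with components (cos φ cos λ, cos φ sin λ, sin φ).
The central angle between the endpoints is δ = arccos(p₁·p₂) ≈ 2.094 rad (120.0°).
Interpolate at f = 1/2 with slerp weights a = sin((1−f)δ)/sin δ ≈ 1.000, b = sin(fδ)/sin δ ≈ 1.000.
p = a·p₁ + b·p₂ ≈ (0.000, -0.500, 0.866); φ = arcsin(p_z) ≈ 60.00°, λ = atan2(p_y, p_x) ≈ -90.00°.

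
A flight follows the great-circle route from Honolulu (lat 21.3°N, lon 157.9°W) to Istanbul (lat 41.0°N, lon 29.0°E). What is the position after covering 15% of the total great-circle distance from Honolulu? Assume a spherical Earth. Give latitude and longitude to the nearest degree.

Write both endpoints as unit vectors p₁, p₂ with components (cos φ cos λ, cos φ sin λ, sin φ).
The central angle between the endpoints is δ = arccos(p₁·p₂) ≈ 2.049 rad (117.4°).
Interpolate at f = 0.15 with slerp weights a = sin((1−f)δ)/sin δ ≈ 1.110, b = sin(fδ)/sin δ ≈ 0.341.
p = a·p₁ + b·p₂ ≈ (-0.733, -0.264, 0.627); φ = arcsin(p_z) ≈ 38.80°, λ = atan2(p_y, p_x) ≈ -160.17°.

≈ lat 39°N, lon 160°W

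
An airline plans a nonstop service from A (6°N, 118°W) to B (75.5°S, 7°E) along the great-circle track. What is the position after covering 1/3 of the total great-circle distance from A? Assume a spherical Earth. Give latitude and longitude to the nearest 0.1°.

≈ (27.9°S, 110.2°W)

Write both endpoints as unit vectors p₁, p₂ with components (cos φ cos λ, cos φ sin λ, sin φ).
The central angle between the endpoints is δ = arccos(p₁·p₂) ≈ 1.817 rad (104.1°).
Interpolate at f = 1/3 with slerp weights a = sin((1−f)δ)/sin δ ≈ 0.965, b = sin(fδ)/sin δ ≈ 0.587.
p = a·p₁ + b·p₂ ≈ (-0.305, -0.830, -0.468); φ = arcsin(p_z) ≈ -27.87°, λ = atan2(p_y, p_x) ≈ -110.17°.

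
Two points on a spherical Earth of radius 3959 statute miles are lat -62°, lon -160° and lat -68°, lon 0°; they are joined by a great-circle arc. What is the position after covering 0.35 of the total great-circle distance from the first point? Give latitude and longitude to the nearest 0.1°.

Write both endpoints as unit vectors p₁, p₂ with components (cos φ cos λ, cos φ sin λ, sin φ).
The central angle between the endpoints is δ = arccos(p₁·p₂) ≈ 0.859 rad (49.2°).
Interpolate at f = 0.35 with slerp weights a = sin((1−f)δ)/sin δ ≈ 0.700, b = sin(fδ)/sin δ ≈ 0.391.
p = a·p₁ + b·p₂ ≈ (-0.162, -0.112, -0.980); φ = arcsin(p_z) ≈ -78.62°, λ = atan2(p_y, p_x) ≈ -145.29°.

≈ lat -78.6°, lon -145.3°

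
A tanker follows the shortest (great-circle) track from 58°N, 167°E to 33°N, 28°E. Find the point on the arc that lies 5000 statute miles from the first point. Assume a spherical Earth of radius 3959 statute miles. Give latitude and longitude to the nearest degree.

Write both endpoints as unit vectors p₁, p₂ with components (cos φ cos λ, cos φ sin λ, sin φ).
The central angle between the endpoints is δ = arccos(p₁·p₂) ≈ 1.444 rad (82.7°). The total great-circle distance is δ·R ≈ 1.444 × 3959 ≈ 5717 mi, so the target fraction is f = 5000/5717 ≈ 0.875.
Interpolate at f ≈ 0.875 with slerp weights a = sin((1−f)δ)/sin δ ≈ 0.182, b = sin(fδ)/sin δ ≈ 0.961.
p = a·p₁ + b·p₂ ≈ (0.618, 0.400, 0.677); φ = arcsin(p_z) ≈ 42.62°, λ = atan2(p_y, p_x) ≈ 32.92°.

≈ 43°N, 33°E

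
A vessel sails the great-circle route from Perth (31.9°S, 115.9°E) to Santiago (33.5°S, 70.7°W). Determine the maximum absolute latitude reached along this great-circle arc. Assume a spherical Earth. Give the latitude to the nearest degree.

The great circle lies in the plane with unit normal n̂ = (p₁ × p₂)/|p₁ × p₂|.
Here n̂_z ≈ +0.089; the vertex latitude is φ_max = arccos|n̂_z| ≈ 84.9°.

≈ 85°S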